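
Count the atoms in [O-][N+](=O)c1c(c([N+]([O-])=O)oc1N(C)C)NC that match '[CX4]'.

3

Check the 16 heavy atoms by environment: 1× o (aromatic, X2) → no; 4× c (aromatic, X3) → no; 2× N (charge +1, X3) → no; 2× O (charge -1, X1) → no; 2× O (X1) → no; 2× N (X3) → no; 3× C (X4) → match.
That gives 3 matching atoms.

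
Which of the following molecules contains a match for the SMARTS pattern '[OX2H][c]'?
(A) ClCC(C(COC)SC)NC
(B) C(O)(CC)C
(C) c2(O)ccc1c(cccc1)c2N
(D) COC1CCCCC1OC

[OX2H][c] describes a hydroxyl oxygen attached to an aromatic carbon (a phenol).
(A) has a methoxy ether (-OCH3) but the oxygen has H0, not H1.
(B) has a hydroxyl group (-OH) but the -OH is on an aliphatic carbon, not an aromatic c.
(C) contains a hydroxyl group (-OH), which satisfies every atom and bond constraint.
(D) has a methoxy ether (-OCH3) but the oxygen has H0, not H1.
So the answer is (C).

C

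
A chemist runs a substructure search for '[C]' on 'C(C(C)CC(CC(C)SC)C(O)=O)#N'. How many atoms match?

10

Check the 14 heavy atoms by environment: 10× C → match; 1× S → no; 2× O → no; 1× N → no.
That gives 10 matching atoms.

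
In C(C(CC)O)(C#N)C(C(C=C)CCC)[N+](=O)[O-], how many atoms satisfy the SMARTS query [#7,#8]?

5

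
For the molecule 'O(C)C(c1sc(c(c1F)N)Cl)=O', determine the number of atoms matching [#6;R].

The query [#6;R] means: carbon that is part of a ring.
Check the 12 heavy atoms by environment: 1× s (aromatic, in 5-ring) → no; 4× c (aromatic, in 5-ring) → match; 1× Cl (acyclic) → no; 1× F (acyclic) → no; 2× C (acyclic) → no; 2× O (acyclic) → no; 1× N (acyclic) → no.
That gives 4 matching atoms.

4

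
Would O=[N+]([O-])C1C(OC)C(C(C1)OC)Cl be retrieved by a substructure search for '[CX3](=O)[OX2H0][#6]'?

No

The pattern [CX3](=O)[OX2H0][#6] describes a carbonyl carbon bonded to an oxygen that is itself bonded to carbon (no H on that O) — an ester.
The closest candidate here is a methoxy ether (-OCH3), but the ether oxygen is not adjacent to a C=O carbon. No other fragment satisfies the full query, so there is no match.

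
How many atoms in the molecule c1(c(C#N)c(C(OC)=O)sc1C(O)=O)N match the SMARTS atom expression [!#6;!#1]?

The query [!#6;!#1] means: not carbon and not hydrogen — any heteroatom.
Check the 15 heavy atoms by environment: 1× s (aromatic) → match; 4× c (aromatic) → no; 2× N → match; 4× C → no; 4× O → match.
Summing the matching environments: 1 + 2 + 4 = 7 matching atoms.

7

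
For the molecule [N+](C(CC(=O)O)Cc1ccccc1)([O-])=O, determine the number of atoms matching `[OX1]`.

Check the 15 heavy atoms by environment: 3× C (X4) → no; 6× c (aromatic, X3) → no; 1× C (X3) → no; 2× O (X1) → match; 1× O (X2) → no; 1× N (charge +1, X3) → no; 1× O (charge -1, X1) → match.
Summing the matching environments: 2 + 1 = 3 matching atoms.

3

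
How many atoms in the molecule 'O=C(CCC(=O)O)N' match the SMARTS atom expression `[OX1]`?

2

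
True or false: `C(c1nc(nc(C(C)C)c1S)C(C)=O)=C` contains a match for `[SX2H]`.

True

The pattern [SX2H] describes an aliphatic sulfur with two connections, one being H — a thiol.
The molecule carries a thiol (-SH), whose atoms satisfy every constraint of the query, so the pattern matches.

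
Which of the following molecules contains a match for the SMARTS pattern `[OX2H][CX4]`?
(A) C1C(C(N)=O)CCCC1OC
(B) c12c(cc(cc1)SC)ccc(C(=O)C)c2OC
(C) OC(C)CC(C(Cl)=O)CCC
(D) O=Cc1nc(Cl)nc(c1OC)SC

[OX2H][CX4] describes a hydroxyl oxygen bound to an sp3 (X4) carbon (an aliphatic alcohol).
(A) has a methoxy ether (-OCH3) but the oxygen has H0 (ether), not H1.
(B) has a methoxy ether (-OCH3) but the oxygen has H0 (ether), not H1.
(C) contains a hydroxyl group (-OH), which satisfies every atom and bond constraint.
(D) has a methoxy ether (-OCH3) but the oxygen has H0 (ether), not H1.
So the answer is (C).

C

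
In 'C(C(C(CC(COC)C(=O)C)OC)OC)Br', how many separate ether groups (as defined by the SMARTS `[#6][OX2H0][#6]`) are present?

3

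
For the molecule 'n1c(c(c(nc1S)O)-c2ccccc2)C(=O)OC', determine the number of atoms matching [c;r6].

10

The query [c;r6] means: aromatic carbon that belongs to a six-membered ring.
Check the 18 heavy atoms by environment: 2× n (aromatic, in 6-ring) → no; 10× c (aromatic, in 6-ring) → match; 2× C (acyclic) → no; 3× O (acyclic) → no; 1× S (acyclic) → no.
That gives 10 matching atoms.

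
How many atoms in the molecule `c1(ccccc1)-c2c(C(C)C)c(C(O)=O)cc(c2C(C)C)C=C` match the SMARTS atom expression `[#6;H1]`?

9

Check the 23 heavy atoms by environment: 6× c (aromatic, H1) → match; 6× c (aromatic, H0) → no; 1× C (H0) → no; 1× O (H0) → no; 1× O (H1) → no; 3× C (H1) → match; 4× C (H3) → no; 1× C (H2) → no.
Summing the matching environments: 6 + 3 = 9 matching atoms.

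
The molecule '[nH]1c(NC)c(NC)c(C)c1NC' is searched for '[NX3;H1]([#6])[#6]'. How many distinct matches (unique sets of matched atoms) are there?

[NX3;H1]([#6])[#6] is the SMARTS for a secondary amine: a trivalent nitrogen with one H, bonded to two carbons.
The molecule carries 3 separate instances of an N-methylamino group (-NHCH3) meeting every constraint; each maps to a distinct set of atoms, giving 3 matches.

3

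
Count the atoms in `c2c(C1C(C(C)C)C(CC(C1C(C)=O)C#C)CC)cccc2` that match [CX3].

1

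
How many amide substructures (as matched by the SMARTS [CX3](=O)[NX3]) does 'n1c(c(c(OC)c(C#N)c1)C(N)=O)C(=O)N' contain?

2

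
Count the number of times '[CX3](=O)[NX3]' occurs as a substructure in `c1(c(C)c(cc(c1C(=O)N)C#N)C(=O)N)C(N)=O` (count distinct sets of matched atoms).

3

[CX3](=O)[NX3] is the SMARTS for an amide: a carbonyl carbon bonded to a trivalent nitrogen.
The molecule carries 3 separate instances of a primary amide (-C(=O)NH2) meeting every constraint; each maps to a distinct set of atoms, giving 3 matches.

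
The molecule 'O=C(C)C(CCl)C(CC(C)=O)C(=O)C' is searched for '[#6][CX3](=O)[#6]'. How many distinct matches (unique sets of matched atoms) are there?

[#6][CX3](=O)[#6] is the SMARTS for a ketone: a carbonyl carbon (no H) flanked by two carbons.
The molecule carries 3 separate instances of an acetyl/ketone group (-C(=O)CH3) meeting every constraint; each maps to a distinct set of atoms, giving 3 matches.

3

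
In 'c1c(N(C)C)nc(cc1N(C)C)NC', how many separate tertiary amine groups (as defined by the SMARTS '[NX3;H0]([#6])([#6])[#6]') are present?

2

[NX3;H0]([#6])([#6])[#6] is the SMARTS for a tertiary amine: a trivalent nitrogen with no H, bonded to three carbons.
The molecule carries 2 separate instances of a dimethylamino group (-N(CH3)2) meeting every constraint; each maps to a distinct set of atoms, giving 2 matches.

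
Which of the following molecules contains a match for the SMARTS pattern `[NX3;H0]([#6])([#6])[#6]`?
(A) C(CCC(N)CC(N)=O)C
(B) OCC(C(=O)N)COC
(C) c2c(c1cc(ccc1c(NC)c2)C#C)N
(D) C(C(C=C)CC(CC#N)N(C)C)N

D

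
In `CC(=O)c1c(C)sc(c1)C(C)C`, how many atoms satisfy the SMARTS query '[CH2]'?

Check the 12 heavy atoms by environment: 1× s (aromatic, H0) → no; 3× c (aromatic, H0) → no; 1× c (aromatic, H1) → no; 1× C (H0) → no; 1× O (H0) → no; 4× C (H3) → no; 1× C (H1) → no.
No environment satisfies the query, so 0 matching atoms.

0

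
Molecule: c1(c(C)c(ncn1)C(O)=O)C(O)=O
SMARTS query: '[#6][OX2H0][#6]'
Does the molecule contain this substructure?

No

The pattern [#6][OX2H0][#6] describes an aliphatic oxygen bridging two carbons with no H on the oxygen — an ether.
The closest candidate here is a carboxylic acid group (-C(=O)OH), but the -OH oxygen has H1; the =O is OX1, not OX2. No other fragment satisfies the full query, so there is no match.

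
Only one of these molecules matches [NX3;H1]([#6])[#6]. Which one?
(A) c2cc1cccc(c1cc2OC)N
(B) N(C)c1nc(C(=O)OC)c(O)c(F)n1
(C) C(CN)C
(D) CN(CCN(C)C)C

[NX3;H1]([#6])[#6] describes a trivalent nitrogen with one H, bonded to two carbons (a secondary amine).
(A) has a primary amino group (-NH2) but the nitrogen has H2 and only one carbon neighbour.
(B) contains an N-methylamino group (-NHCH3), which satisfies every atom and bond constraint.
(C) has a primary amino group (-NH2) but the nitrogen has H2 and only one carbon neighbour.
(D) has a dimethylamino group (-N(CH3)2) but the nitrogen has H0, not H1.
So the answer is (B).

B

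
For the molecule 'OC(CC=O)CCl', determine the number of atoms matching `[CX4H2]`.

2

The query [CX4H2] means: sp3 carbon (X4) with exactly two hydrogens.
Check the 7 heavy atoms by environment: 2× C (H2, X4) → match; 1× C (H1, X4) → no; 1× Cl (H0, X1) → no; 1× O (H1, X2) → no; 1× C (H1, X3) → no; 1× O (H0, X1) → no.
That gives 2 matching atoms.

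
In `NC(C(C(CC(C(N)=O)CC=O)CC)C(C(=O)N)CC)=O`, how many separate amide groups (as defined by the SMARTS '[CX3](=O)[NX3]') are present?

3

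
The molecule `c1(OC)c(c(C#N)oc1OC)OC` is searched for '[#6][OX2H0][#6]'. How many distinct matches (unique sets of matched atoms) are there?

3

[#6][OX2H0][#6] is the SMARTS for an ether: an aliphatic oxygen bridging two carbons with no H on the oxygen.
The molecule carries 3 separate instances of a methoxy ether (-OCH3) meeting every constraint; each maps to a distinct set of atoms, giving 3 matches.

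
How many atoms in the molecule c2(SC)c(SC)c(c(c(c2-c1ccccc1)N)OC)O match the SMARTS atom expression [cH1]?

5

The query [cH1] means: aromatic carbon bearing exactly one hydrogen.
Check the 20 heavy atoms by environment: 7× c (aromatic, H0) → no; 1× O (H1) → no; 5× c (aromatic, H1) → match; 2× S (H0) → no; 3× C (H3) → no; 1× N (H2) → no; 1× O (H0) → no.
That gives 5 matching atoms.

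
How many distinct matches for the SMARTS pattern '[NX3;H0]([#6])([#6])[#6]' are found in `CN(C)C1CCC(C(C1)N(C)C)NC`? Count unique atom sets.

2

[NX3;H0]([#6])([#6])[#6] is the SMARTS for a tertiary amine: a trivalent nitrogen with no H, bonded to three carbons.
The molecule carries 2 separate instances of a dimethylamino group (-N(CH3)2) meeting every constraint; each maps to a distinct set of atoms, giving 2 matches.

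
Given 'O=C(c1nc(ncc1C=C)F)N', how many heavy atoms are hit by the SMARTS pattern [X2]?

Check the 12 heavy atoms by environment: 2× n (aromatic, X2) → match; 4× c (aromatic, X3) → no; 1× F (X1) → no; 3× C (X3) → no; 1× O (X1) → no; 1× N (X3) → no.
That gives 2 matching atoms.

2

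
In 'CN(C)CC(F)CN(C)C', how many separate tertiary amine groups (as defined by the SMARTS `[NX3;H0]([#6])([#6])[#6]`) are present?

[NX3;H0]([#6])([#6])[#6] is the SMARTS for a tertiary amine: a trivalent nitrogen with no H, bonded to three carbons.
The molecule carries 2 separate instances of a dimethylamino group (-N(CH3)2) meeting every constraint; each maps to a distinct set of atoms, giving 2 matches.

2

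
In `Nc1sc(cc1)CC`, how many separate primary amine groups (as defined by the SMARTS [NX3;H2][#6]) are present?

1

[NX3;H2][#6] is the SMARTS for a primary amine: a trivalent nitrogen with two H attached to carbon.
Exactly one fragment in the molecule meets all constraints, giving 1 match.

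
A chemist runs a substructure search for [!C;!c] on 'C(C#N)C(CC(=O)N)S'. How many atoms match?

Check the 9 heavy atoms by environment: 5× C → no; 1× S → match; 2× N → match; 1× O → match.
Summing the matching environments: 1 + 2 + 1 = 4 matching atoms.

4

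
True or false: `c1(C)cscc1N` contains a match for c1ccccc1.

False

The pattern c1ccccc1 describes six aromatic carbons in a ring — a benzene ring.
The closest candidate here is a methyl group (-CH3), but no six-membered all-carbon aromatic ring is present. No other fragment satisfies the full query, so there is no match.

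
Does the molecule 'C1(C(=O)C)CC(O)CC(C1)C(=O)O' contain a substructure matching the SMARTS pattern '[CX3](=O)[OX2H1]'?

Yes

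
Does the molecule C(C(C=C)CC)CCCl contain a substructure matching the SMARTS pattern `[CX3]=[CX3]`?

Yes

The pattern [CX3]=[CX3] describes a non-aromatic C=C double bond between two sp2 carbons — an alkene.
The molecule carries a vinyl group (-CH=CH2), whose atoms satisfy every constraint of the query, so the pattern matches.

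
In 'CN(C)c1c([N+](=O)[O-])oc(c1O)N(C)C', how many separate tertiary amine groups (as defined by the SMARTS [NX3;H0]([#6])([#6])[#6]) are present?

2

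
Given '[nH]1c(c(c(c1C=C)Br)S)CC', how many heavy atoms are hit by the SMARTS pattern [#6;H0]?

4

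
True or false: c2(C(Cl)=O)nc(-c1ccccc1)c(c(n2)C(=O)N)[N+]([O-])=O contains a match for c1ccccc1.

The pattern c1ccccc1 describes six aromatic carbons in a ring — a benzene ring.
The molecule carries a phenyl ring, whose atoms satisfy every constraint of the query, so the pattern matches.

True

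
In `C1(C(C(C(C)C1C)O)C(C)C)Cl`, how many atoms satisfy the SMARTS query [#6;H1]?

Check the 12 heavy atoms by environment: 6× C (H1) → match; 4× C (H3) → no; 1× Cl (H0) → no; 1× O (H1) → no.
That gives 6 matching atoms.

6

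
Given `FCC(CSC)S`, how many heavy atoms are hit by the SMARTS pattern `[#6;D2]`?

2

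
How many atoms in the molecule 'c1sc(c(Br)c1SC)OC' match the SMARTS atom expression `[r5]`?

The query [r5] means: r5 matches atoms in a five-membered ring.
Check the 10 heavy atoms by environment: 1× s (aromatic, in 5-ring) → match; 4× c (aromatic, in 5-ring) → match; 1× S (acyclic) → no; 2× C (acyclic) → no; 1× Br (acyclic) → no; 1× O (acyclic) → no.
Summing the matching environments: 1 + 4 = 5 matching atoms.

5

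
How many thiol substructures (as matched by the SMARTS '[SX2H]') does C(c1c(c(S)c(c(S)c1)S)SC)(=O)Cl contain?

3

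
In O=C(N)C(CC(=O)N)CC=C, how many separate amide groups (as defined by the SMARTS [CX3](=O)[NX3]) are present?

[CX3](=O)[NX3] is the SMARTS for an amide: a carbonyl carbon bonded to a trivalent nitrogen.
The molecule carries 2 separate instances of a primary amide (-C(=O)NH2) meeting every constraint; each maps to a distinct set of atoms, giving 2 matches.

2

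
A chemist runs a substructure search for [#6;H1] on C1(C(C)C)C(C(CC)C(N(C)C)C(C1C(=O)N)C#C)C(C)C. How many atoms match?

Check the 22 heavy atoms by environment: 9× C (H1) → match; 2× C (H0) → no; 7× C (H3) → no; 1× O (H0) → no; 1× N (H2) → no; 1× C (H2) → no; 1× N (H0) → no.
That gives 9 matching atoms.

9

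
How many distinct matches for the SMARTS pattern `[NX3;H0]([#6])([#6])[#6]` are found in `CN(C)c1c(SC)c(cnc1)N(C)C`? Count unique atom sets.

2

[NX3;H0]([#6])([#6])[#6] is the SMARTS for a tertiary amine: a trivalent nitrogen with no H, bonded to three carbons.
The molecule carries 2 separate instances of a dimethylamino group (-N(CH3)2) meeting every constraint; each maps to a distinct set of atoms, giving 2 matches.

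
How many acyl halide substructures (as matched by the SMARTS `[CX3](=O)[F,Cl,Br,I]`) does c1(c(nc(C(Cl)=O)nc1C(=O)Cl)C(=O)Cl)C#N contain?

[CX3](=O)[F,Cl,Br,I] is the SMARTS for an acyl halide: a carbonyl carbon bonded to a halogen.
The molecule carries 3 separate instances of an acyl chloride (-C(=O)Cl) meeting every constraint; each maps to a distinct set of atoms, giving 3 matches.

3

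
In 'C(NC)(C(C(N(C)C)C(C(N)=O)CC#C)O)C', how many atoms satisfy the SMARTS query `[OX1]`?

The query [OX1] means: aliphatic oxygen with one total connection — typically a carbonyl =O or an oxide.
Check the 17 heavy atoms by environment: 9× C (X4) → no; 2× C (X2) → no; 3× N (X3) → no; 1× C (X3) → no; 1× O (X1) → match; 1× O (X2) → no.
That gives 1 matching atom.

1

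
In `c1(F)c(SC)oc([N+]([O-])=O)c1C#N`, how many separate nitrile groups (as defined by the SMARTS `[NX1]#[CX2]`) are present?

[NX1]#[CX2] is the SMARTS for a nitrile: a nitrogen triple-bonded to a two-connected carbon.
Exactly one fragment in the molecule meets all constraints, giving 1 match.

1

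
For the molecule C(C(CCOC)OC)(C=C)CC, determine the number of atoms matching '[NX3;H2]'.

0

Check the 12 heavy atoms by environment: 3× C (H2, X4) → no; 2× C (H1, X4) → no; 3× C (H3, X4) → no; 1× C (H1, X3) → no; 1× C (H2, X3) → no; 2× O (H0, X2) → no.
No environment satisfies the query, so 0 matching atoms.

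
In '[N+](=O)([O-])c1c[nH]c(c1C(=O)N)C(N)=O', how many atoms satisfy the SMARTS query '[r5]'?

5

The query [r5] means: r5 matches atoms in a five-membered ring.
Check the 14 heavy atoms by environment: 1× n (aromatic, in 5-ring) → match; 4× c (aromatic, in 5-ring) → match; 2× C (acyclic) → no; 3× O (acyclic) → no; 2× N (acyclic) → no; 1× N (charge +1, acyclic) → no; 1× O (charge -1, acyclic) → no.
Summing the matching environments: 1 + 4 = 5 matching atoms.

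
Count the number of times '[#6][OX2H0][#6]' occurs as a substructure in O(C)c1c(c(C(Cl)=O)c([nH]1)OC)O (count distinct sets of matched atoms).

[#6][OX2H0][#6] is the SMARTS for an ether: an aliphatic oxygen bridging two carbons with no H on the oxygen.
The molecule carries 2 separate instances of a methoxy ether (-OCH3) meeting every constraint; each maps to a distinct set of atoms, giving 2 matches.

2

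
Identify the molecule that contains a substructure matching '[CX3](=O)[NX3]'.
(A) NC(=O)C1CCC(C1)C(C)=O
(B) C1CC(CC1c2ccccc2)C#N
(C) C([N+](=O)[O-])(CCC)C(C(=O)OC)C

A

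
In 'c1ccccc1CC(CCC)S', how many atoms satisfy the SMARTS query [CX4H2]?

The query [CX4H2] means: sp3 carbon (X4) with exactly two hydrogens.
Check the 12 heavy atoms by environment: 3× C (H2, X4) → match; 1× C (H1, X4) → no; 1× c (aromatic, H0, X3) → no; 5× c (aromatic, H1, X3) → no; 1× S (H1, X2) → no; 1× C (H3, X4) → no.
That gives 3 matching atoms.

3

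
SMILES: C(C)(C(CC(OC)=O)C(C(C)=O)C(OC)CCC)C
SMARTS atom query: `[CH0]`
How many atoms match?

The query [CH0] means: aliphatic carbon with no attached hydrogen.
Check the 19 heavy atoms by environment: 3× C (H2) → no; 4× C (H1) → no; 2× C (H0) → match; 4× O (H0) → no; 6× C (H3) → no.
That gives 2 matching atoms.

2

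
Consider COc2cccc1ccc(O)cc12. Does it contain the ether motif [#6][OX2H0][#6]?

Yes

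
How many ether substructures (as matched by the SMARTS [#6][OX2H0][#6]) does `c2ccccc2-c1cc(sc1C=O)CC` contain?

0

[#6][OX2H0][#6] is the SMARTS for an ether: an aliphatic oxygen bridging two carbons with no H on the oxygen.
No fragment in the molecule satisfies every constraint, giving 0 matches.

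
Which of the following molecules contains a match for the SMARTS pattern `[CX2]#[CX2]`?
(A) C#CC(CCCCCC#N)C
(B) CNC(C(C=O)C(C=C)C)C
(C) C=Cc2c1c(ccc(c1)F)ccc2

A

[CX2]#[CX2] describes a carbon-carbon triple bond (an alkyne).
(A) contains an ethynyl group (-C#CH), which satisfies every atom and bond constraint.
(B) has a vinyl group (-CH=CH2) but the C=C is a double bond; both carbons are CX3, not CX2.
(C) has a vinyl group (-CH=CH2) but the C=C is a double bond; both carbons are CX3, not CX2.
So the answer is (A).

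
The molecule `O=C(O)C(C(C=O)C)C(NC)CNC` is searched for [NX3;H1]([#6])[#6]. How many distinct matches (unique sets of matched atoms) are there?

[NX3;H1]([#6])[#6] is the SMARTS for a secondary amine: a trivalent nitrogen with one H, bonded to two carbons.
The molecule carries 2 separate instances of an N-methylamino group (-NHCH3) meeting every constraint; each maps to a distinct set of atoms, giving 2 matches.

2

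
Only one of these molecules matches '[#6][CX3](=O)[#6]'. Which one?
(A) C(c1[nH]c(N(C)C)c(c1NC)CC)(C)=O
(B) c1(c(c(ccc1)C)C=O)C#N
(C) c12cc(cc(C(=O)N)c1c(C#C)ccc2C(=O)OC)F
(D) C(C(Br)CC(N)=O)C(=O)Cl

A

[#6][CX3](=O)[#6] describes a carbonyl carbon (no H) flanked by two carbons (a ketone).
(A) contains an acetyl/ketone group (-C(=O)CH3), which satisfies every atom and bond constraint.
(B) has an aldehyde (-CHO) but the carbonyl carbon has H1, so it is not flanked by two carbons.
(C) has a primary amide (-C(=O)NH2) but one neighbour of the carbonyl carbon is N, not C.
(D) has a primary amide (-C(=O)NH2) but one neighbour of the carbonyl carbon is N, not C.
So the answer is (A).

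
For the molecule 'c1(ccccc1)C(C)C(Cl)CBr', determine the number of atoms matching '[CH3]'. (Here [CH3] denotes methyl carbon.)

1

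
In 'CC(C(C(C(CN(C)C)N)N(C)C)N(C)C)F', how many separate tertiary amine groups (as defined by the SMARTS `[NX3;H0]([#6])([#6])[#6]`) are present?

3

[NX3;H0]([#6])([#6])[#6] is the SMARTS for a tertiary amine: a trivalent nitrogen with no H, bonded to three carbons.
The molecule carries 3 separate instances of a dimethylamino group (-N(CH3)2) meeting every constraint; each maps to a distinct set of atoms, giving 3 matches.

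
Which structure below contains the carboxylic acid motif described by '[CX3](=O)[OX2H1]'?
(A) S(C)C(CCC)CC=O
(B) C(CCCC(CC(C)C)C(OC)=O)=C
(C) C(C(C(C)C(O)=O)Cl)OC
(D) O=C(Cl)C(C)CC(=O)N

C

[CX3](=O)[OX2H1] describes an sp2 carbon double-bonded to O and single-bonded to an -OH oxygen (a carboxylic acid).
(A) has an aldehyde (-CHO) but there is no singly-bonded oxygen on the carbonyl carbon.
(B) has a methyl-ester group (-C(=O)OCH3) but the singly-bonded O has no H (OX2H0, not OX2H1).
(C) contains a carboxylic acid group (-C(=O)OH), which satisfies every atom and bond constraint.
(D) has an acyl chloride (-C(=O)Cl) but the carbonyl is bonded to Cl, not to an -OH oxygen.
So the answer is (C).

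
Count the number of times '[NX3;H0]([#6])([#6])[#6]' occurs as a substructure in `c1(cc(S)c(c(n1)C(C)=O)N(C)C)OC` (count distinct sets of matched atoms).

[NX3;H0]([#6])([#6])[#6] is the SMARTS for a tertiary amine: a trivalent nitrogen with no H, bonded to three carbons.
Exactly one fragment in the molecule meets all constraints, giving 1 match.

1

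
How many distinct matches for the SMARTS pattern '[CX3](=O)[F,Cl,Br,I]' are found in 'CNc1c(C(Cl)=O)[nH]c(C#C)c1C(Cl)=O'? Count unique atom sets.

2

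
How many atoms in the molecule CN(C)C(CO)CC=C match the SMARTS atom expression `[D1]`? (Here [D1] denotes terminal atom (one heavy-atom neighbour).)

4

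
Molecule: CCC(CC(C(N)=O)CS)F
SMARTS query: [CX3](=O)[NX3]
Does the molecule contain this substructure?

Yes

The pattern [CX3](=O)[NX3] describes a carbonyl carbon bonded to a trivalent nitrogen — an amide.
The molecule carries a primary amide (-C(=O)NH2), whose atoms satisfy every constraint of the query, so the pattern matches.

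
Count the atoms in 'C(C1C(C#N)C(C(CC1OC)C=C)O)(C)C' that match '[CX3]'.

The query [CX3] means: C with X3: aliphatic carbon with exactly 3 total connections.
Check the 16 heavy atoms by environment: 10× C (X4) → no; 2× O (X2) → no; 2× C (X3) → match; 1× C (X2) → no; 1× N (X1) → no.
That gives 2 matching atoms.

2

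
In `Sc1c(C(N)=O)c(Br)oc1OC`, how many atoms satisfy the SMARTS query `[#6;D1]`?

Check the 12 heavy atoms by environment: 1× o (aromatic, D2) → no; 4× c (aromatic, D3) → no; 1× Br (D1) → no; 1× O (D2) → no; 1× C (D1) → match; 1× C (D3) → no; 1× O (D1) → no; 1× N (D1) → no; 1× S (D1) → no.
That gives 1 matching atom.

1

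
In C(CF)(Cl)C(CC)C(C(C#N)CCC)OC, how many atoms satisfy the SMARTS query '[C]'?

12

The query [C] means: uppercase C matches aliphatic (non-aromatic) carbon only.
Check the 16 heavy atoms by environment: 12× C → match; 1× F → no; 1× N → no; 1× O → no; 1× Cl → no.
That gives 12 matching atoms.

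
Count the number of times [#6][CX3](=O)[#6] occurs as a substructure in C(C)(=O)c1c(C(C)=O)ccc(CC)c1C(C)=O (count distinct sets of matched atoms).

[#6][CX3](=O)[#6] is the SMARTS for a ketone: a carbonyl carbon (no H) flanked by two carbons.
The molecule carries 3 separate instances of an acetyl/ketone group (-C(=O)CH3) meeting every constraint; each maps to a distinct set of atoms, giving 3 matches.

3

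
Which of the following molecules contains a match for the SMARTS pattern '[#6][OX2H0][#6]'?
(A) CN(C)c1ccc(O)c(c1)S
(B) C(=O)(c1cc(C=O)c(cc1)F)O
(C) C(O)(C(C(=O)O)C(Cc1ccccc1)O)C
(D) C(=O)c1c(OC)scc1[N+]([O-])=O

D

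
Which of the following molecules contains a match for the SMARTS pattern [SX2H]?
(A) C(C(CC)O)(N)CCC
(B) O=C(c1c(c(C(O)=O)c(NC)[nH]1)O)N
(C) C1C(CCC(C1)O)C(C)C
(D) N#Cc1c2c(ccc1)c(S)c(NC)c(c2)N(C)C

[SX2H] describes an aliphatic sulfur with two connections, one being H (a thiol).
(A) has a hydroxyl group (-OH) but it is an -OH, not an -SH.
(B) has a hydroxyl group (-OH) but it is an -OH, not an -SH.
(C) has a hydroxyl group (-OH) but it is an -OH, not an -SH.
(D) contains a thiol (-SH), which satisfies every atom and bond constraint.
So the answer is (D).

D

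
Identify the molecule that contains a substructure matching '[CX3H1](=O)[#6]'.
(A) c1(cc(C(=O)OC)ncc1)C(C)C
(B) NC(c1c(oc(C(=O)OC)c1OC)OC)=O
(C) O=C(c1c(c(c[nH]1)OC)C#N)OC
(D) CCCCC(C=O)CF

[CX3H1](=O)[#6] describes an sp2 carbon with one H, double-bonded to O and single-bonded to carbon (an aldehyde).
(A) has a methyl-ester group (-C(=O)OCH3) but the carbonyl carbon has H0, not H1.
(B) has a methyl-ester group (-C(=O)OCH3) but the carbonyl carbon has H0, not H1.
(C) has a methyl-ester group (-C(=O)OCH3) but the carbonyl carbon has H0, not H1.
(D) contains an aldehyde (-CHO), which satisfies every atom and bond constraint.
So the answer is (D).

D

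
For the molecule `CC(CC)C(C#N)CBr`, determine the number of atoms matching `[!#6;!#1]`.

2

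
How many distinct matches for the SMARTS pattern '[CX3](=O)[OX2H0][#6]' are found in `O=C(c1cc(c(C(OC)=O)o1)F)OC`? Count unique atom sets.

[CX3](=O)[OX2H0][#6] is the SMARTS for an ester: a carbonyl carbon bonded to an oxygen that is itself bonded to carbon (no H on that O).
The molecule carries 2 separate instances of a methyl-ester group (-C(=O)OCH3) meeting every constraint; each maps to a distinct set of atoms, giving 2 matches.

2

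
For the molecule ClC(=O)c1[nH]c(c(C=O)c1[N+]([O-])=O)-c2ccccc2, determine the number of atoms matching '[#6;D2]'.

The query [#6;D2] means: any carbon bonded to exactly two heavy atoms.
Check the 19 heavy atoms by environment: 1× n (aromatic, D2) → no; 5× c (aromatic, D3) → no; 1× C (D2) → match; 3× O (D1) → no; 5× c (aromatic, D2) → match; 1× C (D3) → no; 1× Cl (D1) → no; 1× N (charge +1, D3) → no; 1× O (charge -1, D1) → no.
Summing the matching environments: 1 + 5 = 6 matching atoms.

6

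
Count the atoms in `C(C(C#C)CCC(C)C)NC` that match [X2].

The query [X2] means: any atom with exactly two total connections (bonds + H).
Check the 11 heavy atoms by environment: 8× C (X4) → no; 1× N (X3) → no; 2× C (X2) → match.
That gives 2 matching atoms.

2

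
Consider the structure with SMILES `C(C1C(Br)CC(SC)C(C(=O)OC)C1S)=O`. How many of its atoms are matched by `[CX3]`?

2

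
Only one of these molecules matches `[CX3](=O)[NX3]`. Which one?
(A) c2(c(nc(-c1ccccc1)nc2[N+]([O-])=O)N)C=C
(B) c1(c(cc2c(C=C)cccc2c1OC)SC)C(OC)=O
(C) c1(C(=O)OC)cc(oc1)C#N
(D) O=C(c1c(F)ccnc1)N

D

[CX3](=O)[NX3] describes a carbonyl carbon bonded to a trivalent nitrogen (an amide).
(A) has a primary amino group (-NH2) but the -NH2 is not attached to a carbonyl carbon.
(B) has a methyl-ester group (-C(=O)OCH3) but the carbonyl is bonded to O, not to an NX3 nitrogen.
(C) has a methyl-ester group (-C(=O)OCH3) but the carbonyl is bonded to O, not to an NX3 nitrogen.
(D) contains a primary amide (-C(=O)NH2), which satisfies every atom and bond constraint.
So the answer is (D).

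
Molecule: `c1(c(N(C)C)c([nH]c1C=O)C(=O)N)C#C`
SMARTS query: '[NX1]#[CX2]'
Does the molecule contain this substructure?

No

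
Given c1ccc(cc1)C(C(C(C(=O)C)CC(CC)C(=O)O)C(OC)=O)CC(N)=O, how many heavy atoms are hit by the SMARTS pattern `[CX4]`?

10

The query [CX4] means: C with X4: aliphatic carbon with exactly 4 total connections (bonds + H).
Check the 27 heavy atoms by environment: 10× C (X4) → match; 4× C (X3) → no; 4× O (X1) → no; 2× O (X2) → no; 1× N (X3) → no; 6× c (aromatic, X3) → no.
That gives 10 matching atoms.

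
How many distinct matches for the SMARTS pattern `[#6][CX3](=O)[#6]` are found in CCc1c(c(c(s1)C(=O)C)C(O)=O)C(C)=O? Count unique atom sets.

[#6][CX3](=O)[#6] is the SMARTS for a ketone: a carbonyl carbon (no H) flanked by two carbons.
The molecule carries 2 separate instances of an acetyl/ketone group (-C(=O)CH3) meeting every constraint; each maps to a distinct set of atoms, giving 2 matches.

2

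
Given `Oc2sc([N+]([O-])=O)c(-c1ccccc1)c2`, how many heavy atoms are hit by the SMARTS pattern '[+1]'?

Check the 15 heavy atoms by environment: 1× s (aromatic) → no; 10× c (aromatic) → no; 1× N (charge +1) → match; 1× O (charge -1) → no; 2× O → no.
That gives 1 matching atom.

1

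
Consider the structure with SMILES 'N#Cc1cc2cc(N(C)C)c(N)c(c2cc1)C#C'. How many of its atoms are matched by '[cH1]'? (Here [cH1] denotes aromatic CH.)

4

The query [cH1] means: aromatic carbon bearing exactly one hydrogen.
Check the 18 heavy atoms by environment: 6× c (aromatic, H0) → no; 4× c (aromatic, H1) → match; 1× N (H2) → no; 2× N (H0) → no; 2× C (H3) → no; 2× C (H0) → no; 1× C (H1) → no.
That gives 4 matching atoms.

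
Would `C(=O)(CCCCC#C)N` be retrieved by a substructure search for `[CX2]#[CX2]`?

The pattern [CX2]#[CX2] describes a carbon-carbon triple bond — an alkyne.
The molecule carries an ethynyl group (-C#CH), whose atoms satisfy every constraint of the query, so the pattern matches.

Yes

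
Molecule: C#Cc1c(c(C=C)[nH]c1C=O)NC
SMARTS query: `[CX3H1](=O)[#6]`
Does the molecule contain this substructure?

The pattern [CX3H1](=O)[#6] describes an sp2 carbon with one H, double-bonded to O and single-bonded to carbon — an aldehyde.
The molecule carries an aldehyde (-CHO), whose atoms satisfy every constraint of the query, so the pattern matches.

Yes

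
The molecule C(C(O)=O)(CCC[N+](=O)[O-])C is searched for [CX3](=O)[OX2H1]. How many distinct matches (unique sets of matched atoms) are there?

1

[CX3](=O)[OX2H1] is the SMARTS for a carboxylic acid: an sp2 carbon double-bonded to O and single-bonded to an -OH oxygen.
Exactly one fragment in the molecule meets all constraints, giving 1 match.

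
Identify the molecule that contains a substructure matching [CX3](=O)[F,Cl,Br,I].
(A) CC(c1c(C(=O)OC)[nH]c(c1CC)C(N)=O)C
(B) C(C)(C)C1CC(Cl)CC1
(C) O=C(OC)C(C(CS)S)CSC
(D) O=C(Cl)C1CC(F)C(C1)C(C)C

[CX3](=O)[F,Cl,Br,I] describes a carbonyl carbon bonded to a halogen (an acyl halide).
(A) has a methyl-ester group (-C(=O)OCH3) but the carbonyl is bonded to -O-C, not to a halogen.
(B) has a chloro substituent but the Cl is not on a carbonyl carbon.
(C) has a methyl-ester group (-C(=O)OCH3) but the carbonyl is bonded to -O-C, not to a halogen.
(D) contains an acyl chloride (-C(=O)Cl), which satisfies every atom and bond constraint.
So the answer is (D).

D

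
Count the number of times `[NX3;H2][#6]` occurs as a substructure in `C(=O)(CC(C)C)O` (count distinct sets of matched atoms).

[NX3;H2][#6] is the SMARTS for a primary amine: a trivalent nitrogen with two H attached to carbon.
No fragment in the molecule satisfies every constraint, giving 0 matches.

0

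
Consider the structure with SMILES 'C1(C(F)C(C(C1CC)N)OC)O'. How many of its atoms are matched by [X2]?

2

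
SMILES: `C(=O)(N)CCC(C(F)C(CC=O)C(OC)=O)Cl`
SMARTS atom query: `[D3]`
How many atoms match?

The query [D3] means: atom with exactly three heavy-atom neighbours.
Check the 17 heavy atoms by environment: 4× C (D2) → no; 5× C (D3) → match; 1× F (D1) → no; 3× O (D1) → no; 1× N (D1) → no; 1× Cl (D1) → no; 1× O (D2) → no; 1× C (D1) → no.
That gives 5 matching atoms.

5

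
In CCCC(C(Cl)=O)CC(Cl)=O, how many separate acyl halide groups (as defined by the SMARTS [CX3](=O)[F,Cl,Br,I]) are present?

[CX3](=O)[F,Cl,Br,I] is the SMARTS for an acyl halide: a carbonyl carbon bonded to a halogen.
The molecule carries 2 separate instances of an acyl chloride (-C(=O)Cl) meeting every constraint; each maps to a distinct set of atoms, giving 2 matches.

2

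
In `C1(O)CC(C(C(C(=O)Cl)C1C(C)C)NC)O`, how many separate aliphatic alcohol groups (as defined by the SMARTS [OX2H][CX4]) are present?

2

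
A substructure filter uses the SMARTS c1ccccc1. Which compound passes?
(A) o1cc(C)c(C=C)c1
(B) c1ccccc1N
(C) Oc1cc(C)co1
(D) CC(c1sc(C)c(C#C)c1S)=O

B

c1ccccc1 describes six aromatic carbons in a ring (a benzene ring).
(A) has a methyl group (-CH3) but no six-membered all-carbon aromatic ring is present.
(B) contains the required atom environment, so the pattern matches.
(C) has a methyl group (-CH3) but no six-membered all-carbon aromatic ring is present.
(D) has a methyl group (-CH3) but no six-membered all-carbon aromatic ring is present.
So the answer is (B).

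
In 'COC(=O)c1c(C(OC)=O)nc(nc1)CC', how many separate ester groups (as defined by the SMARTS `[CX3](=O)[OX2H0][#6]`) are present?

2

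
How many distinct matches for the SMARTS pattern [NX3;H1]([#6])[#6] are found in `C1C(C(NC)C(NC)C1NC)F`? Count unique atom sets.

[NX3;H1]([#6])[#6] is the SMARTS for a secondary amine: a trivalent nitrogen with one H, bonded to two carbons.
The molecule carries 3 separate instances of an N-methylamino group (-NHCH3) meeting every constraint; each maps to a distinct set of atoms, giving 3 matches.

3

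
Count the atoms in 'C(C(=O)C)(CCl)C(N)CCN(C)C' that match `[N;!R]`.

The query [N;!R] means: aliphatic nitrogen not in a ring.
Check the 13 heavy atoms by environment: 9× C (acyclic) → no; 1× Cl (acyclic) → no; 2× N (acyclic) → match; 1× O (acyclic) → no.
That gives 2 matching atoms.

2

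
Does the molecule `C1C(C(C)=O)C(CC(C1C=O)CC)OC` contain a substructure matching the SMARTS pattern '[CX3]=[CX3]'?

No

The pattern [CX3]=[CX3] describes a non-aromatic C=C double bond between two sp2 carbons — an alkene.
The closest candidate here is an ethyl group (-CH2CH3), but its C-C bond is a single bond between CX4 carbons, not CX3=CX3. No other fragment satisfies the full query, so there is no match.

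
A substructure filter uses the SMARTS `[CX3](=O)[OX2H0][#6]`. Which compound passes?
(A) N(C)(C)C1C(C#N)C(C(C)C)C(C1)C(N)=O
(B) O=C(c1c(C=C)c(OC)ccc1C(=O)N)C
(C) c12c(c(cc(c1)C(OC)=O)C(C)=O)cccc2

C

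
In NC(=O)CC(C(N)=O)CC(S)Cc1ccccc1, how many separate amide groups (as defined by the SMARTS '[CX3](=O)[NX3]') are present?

2

[CX3](=O)[NX3] is the SMARTS for an amide: a carbonyl carbon bonded to a trivalent nitrogen.
The molecule carries 2 separate instances of a primary amide (-C(=O)NH2) meeting every constraint; each maps to a distinct set of atoms, giving 2 matches.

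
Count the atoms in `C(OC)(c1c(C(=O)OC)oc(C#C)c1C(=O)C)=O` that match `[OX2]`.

2

The query [OX2] means: aliphatic oxygen with two total connections — ether, hydroxyl, or ester single-bond O.
Check the 18 heavy atoms by environment: 1× o (aromatic, X2) → no; 4× c (aromatic, X3) → no; 2× C (X2) → no; 3× C (X3) → no; 3× O (X1) → no; 3× C (X4) → no; 2× O (X2) → match.
That gives 2 matching atoms.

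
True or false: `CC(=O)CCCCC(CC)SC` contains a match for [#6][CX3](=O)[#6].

True

The pattern [#6][CX3](=O)[#6] describes a carbonyl carbon (no H) flanked by two carbons — a ketone.
The molecule carries an acetyl/ketone group (-C(=O)CH3), whose atoms satisfy every constraint of the query, so the pattern matches.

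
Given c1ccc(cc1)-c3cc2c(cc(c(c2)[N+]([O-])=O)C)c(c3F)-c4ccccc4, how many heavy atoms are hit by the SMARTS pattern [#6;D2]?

13

The query [#6;D2] means: any carbon bonded to exactly two heavy atoms.
Check the 27 heavy atoms by environment: 9× c (aromatic, D3) → no; 13× c (aromatic, D2) → match; 1× N (charge +1, D3) → no; 1× O (charge -1, D1) → no; 1× O (D1) → no; 1× F (D1) → no; 1× C (D1) → no.
That gives 13 matching atoms.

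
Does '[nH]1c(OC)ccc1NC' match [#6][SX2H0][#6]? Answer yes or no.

The pattern [#6][SX2H0][#6] describes an aliphatic sulfur bridging two carbons with no H on the sulfur — a thioether.
The closest candidate here is a methoxy ether (-OCH3), but the bridging atom is O, not S. No other fragment satisfies the full query, so there is no match.

No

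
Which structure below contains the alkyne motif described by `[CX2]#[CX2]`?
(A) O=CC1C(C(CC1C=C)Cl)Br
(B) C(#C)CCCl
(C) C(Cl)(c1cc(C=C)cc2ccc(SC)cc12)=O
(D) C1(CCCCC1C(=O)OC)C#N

[CX2]#[CX2] describes a carbon-carbon triple bond (an alkyne).
(A) has a vinyl group (-CH=CH2) but the C=C is a double bond; both carbons are CX3, not CX2.
(B) contains an ethynyl group (-C#CH), which satisfies every atom and bond constraint.
(C) has a vinyl group (-CH=CH2) but the C=C is a double bond; both carbons are CX3, not CX2.
(D) has a nitrile (-C#N) but the triple bond is C#N, not C#C.
So the answer is (B).

B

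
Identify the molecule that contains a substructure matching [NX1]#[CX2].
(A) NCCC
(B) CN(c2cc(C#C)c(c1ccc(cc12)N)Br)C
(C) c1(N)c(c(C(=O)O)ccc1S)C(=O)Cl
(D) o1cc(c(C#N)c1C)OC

D

[NX1]#[CX2] describes a nitrogen triple-bonded to a two-connected carbon (a nitrile).
(A) has a primary amino group (-NH2) but the nitrogen is NX3 (three connections), not NX1 triple-bonded.
(B) has a primary amino group (-NH2) but the nitrogen is NX3 (three connections), not NX1 triple-bonded.
(C) has a primary amino group (-NH2) but the nitrogen is NX3 (three connections), not NX1 triple-bonded.
(D) contains a nitrile (-C#N), which satisfies every atom and bond constraint.
So the answer is (D).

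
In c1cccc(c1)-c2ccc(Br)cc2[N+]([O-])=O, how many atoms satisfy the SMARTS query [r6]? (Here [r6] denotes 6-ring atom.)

The query [r6] means: r6 matches atoms in a six-membered ring.
Check the 16 heavy atoms by environment: 12× c (aromatic, in 6-ring) → match; 1× Br (acyclic) → no; 1× N (charge +1, acyclic) → no; 1× O (charge -1, acyclic) → no; 1× O (acyclic) → no.
That gives 12 matching atoms.

12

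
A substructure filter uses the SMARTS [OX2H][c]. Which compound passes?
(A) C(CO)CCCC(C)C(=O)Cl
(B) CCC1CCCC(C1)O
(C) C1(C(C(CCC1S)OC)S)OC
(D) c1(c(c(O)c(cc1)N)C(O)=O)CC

D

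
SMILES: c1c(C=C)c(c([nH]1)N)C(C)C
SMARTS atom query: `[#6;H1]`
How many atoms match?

The query [#6;H1] means: any carbon bearing exactly one hydrogen.
Check the 11 heavy atoms by environment: 1× n (aromatic, H1) → no; 1× c (aromatic, H1) → match; 3× c (aromatic, H0) → no; 2× C (H1) → match; 1× C (H2) → no; 1× N (H2) → no; 2× C (H3) → no.
Summing the matching environments: 1 + 2 = 3 matching atoms.

3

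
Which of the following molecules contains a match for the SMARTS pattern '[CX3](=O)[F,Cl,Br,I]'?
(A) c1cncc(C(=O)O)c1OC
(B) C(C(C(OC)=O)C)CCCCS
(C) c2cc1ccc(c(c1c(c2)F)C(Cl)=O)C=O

C

[CX3](=O)[F,Cl,Br,I] describes a carbonyl carbon bonded to a halogen (an acyl halide).
(A) has a carboxylic acid group (-C(=O)OH) but the carbonyl is bonded to -OH, not to a halogen.
(B) has a methyl-ester group (-C(=O)OCH3) but the carbonyl is bonded to -O-C, not to a halogen.
(C) contains an acyl chloride (-C(=O)Cl), which satisfies every atom and bond constraint.
So the answer is (C).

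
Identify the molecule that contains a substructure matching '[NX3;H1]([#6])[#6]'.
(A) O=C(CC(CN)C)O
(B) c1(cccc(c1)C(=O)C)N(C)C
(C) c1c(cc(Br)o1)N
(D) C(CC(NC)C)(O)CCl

D

[NX3;H1]([#6])[#6] describes a trivalent nitrogen with one H, bonded to two carbons (a secondary amine).
(A) has a primary amino group (-NH2) but the nitrogen has H2 and only one carbon neighbour.
(B) has a dimethylamino group (-N(CH3)2) but the nitrogen has H0, not H1.
(C) has a primary amino group (-NH2) but the nitrogen has H2 and only one carbon neighbour.
(D) contains an N-methylamino group (-NHCH3), which satisfies every atom and bond constraint.
So the answer is (D).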